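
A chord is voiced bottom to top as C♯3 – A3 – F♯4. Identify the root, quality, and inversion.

The distinct note names are C#, A, F#. Stacked in thirds they read F#–A–C#, which is a minor triad on F#.
The lowest note is C#, the fifth of the chord, so this is second inversion (figured bass 6/4).

F# minor, second inversion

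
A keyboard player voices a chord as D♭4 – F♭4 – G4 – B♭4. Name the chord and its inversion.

G diminished seventh, second inversion

Reducing to letter names: Db, Fb, G, Bb. These stack in thirds as G–Bb–Db–Fb — a G diminished seventh chord.
Db is the fifth of G diminished seventh; fifth in the bass means second inversion (figured bass 4/3).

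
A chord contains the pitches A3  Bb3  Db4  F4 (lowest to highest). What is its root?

Bb

Reordering A, Bb, Db, F into stacked thirds gives Bb–Db–F–A; the bottom of that stack, Bb, is the root.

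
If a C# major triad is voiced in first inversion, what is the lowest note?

In first inversion the third is lowest. For C# major (C#–E#–G#) that is E#.

E#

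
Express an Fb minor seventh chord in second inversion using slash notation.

Fbm7/Cb

Second inversion of Fb minor seventh has the fifth (Cb) in the bass. As a slash chord: Fbm7/Cb.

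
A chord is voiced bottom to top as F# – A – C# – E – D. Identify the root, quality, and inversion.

The distinct note names are F#, A, C#, E, D. Stacked in thirds they read D–F#–A–C#–E, which is a major ninth chord on D.
F# is the third of D major ninth; third in the bass means first inversion.

D major ninth, first inversion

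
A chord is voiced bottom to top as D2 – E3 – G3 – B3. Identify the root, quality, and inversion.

Reducing to letter names: D, E, G, B. These stack in thirds as E–G–B–D — an E minor seventh chord.
D is the seventh of E minor seventh; seventh in the bass means third inversion (figured bass 4/2).

E minor seventh, third inversion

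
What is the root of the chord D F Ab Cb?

D, F, Ab, Cb are the tones of a D diminished seventh chord (D–F–Ab–Cb), making D the root.

D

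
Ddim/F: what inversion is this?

first inversion

Ddim/F means D diminished with F in the bass. F is the third of D diminished (D–F–Ab), so this is first inversion.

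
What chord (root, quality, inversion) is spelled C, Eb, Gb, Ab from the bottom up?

Ab dominant seventh, first inversion

The pitch classes C, Eb, Gb, Ab arrange in thirds as Ab–C–Eb–Gb: an Ab dominant seventh chord.
The lowest note is C, the third of the chord, so this is first inversion (figured bass 6/5).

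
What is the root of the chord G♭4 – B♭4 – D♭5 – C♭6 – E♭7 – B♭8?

Gb, Bb, Db, Cb, Eb are the tones of a Cb major ninth chord (Cb–Eb–Gb–Bb–Db), making Cb the root.

Cb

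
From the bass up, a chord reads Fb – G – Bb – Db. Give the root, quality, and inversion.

The pitch classes Fb, G, Bb, Db arrange in thirds as G–Bb–Db–Fb: a G diminished seventh chord.
Fb is the seventh of G diminished seventh; seventh in the bass means third inversion (figured bass 4/2).

G diminished seventh, third inversion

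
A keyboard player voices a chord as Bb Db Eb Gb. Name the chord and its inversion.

The pitch classes Bb, Db, Eb, Gb arrange in thirds as Eb–Gb–Bb–Db: an Eb minor seventh chord.
The lowest note is Bb, the fifth of the chord, so this is second inversion (figured bass 4/3).

Eb minor seventh, second inversion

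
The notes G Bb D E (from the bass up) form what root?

E

G, Bb, D, E are the tones of an E half-diminished seventh chord (E–G–Bb–D), making E the root.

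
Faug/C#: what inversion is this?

Faug/C# means F augmented with C# in the bass. C# is the fifth of F augmented (F–A–C#), so this is second inversion.

second inversion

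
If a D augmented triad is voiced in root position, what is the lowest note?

In root position the root is lowest. For D augmented (D–F#–A#) that is D.

D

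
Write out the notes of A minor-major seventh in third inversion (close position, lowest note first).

G#, A, C, E

Spelling A minor-major seventh: A–C–E–G#. In third inversion the seventh is bass, giving G#, A, C, E from the bottom.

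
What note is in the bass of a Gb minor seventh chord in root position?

The root of Gb minor seventh (Gb–Bbb–Db–Fb) is Gb; that is the bass in root position.

Gb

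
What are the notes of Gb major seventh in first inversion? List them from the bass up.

Spelling Gb major seventh: Gb–Bb–Db–F. In first inversion the third is bass, giving Bb, Db, F, Gb from the bottom.

Bb, Db, F, Gb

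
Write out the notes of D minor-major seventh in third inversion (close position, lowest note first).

Spelling D minor-major seventh: D–F–A–C#. In third inversion the seventh is bass, giving C#, D, F, A from the bottom.

C#, D, F, A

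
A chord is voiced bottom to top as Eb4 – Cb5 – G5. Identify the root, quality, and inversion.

Reducing to letter names: Eb, Cb, G. These stack in thirds as Cb–Eb–G — a Cb augmented triad.
The lowest note is Eb, the third of the chord, so this is first inversion (figured bass 6).

Cb augmented, first inversion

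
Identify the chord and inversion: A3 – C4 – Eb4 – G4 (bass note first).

A half-diminished seventh, root position

The pitch classes A, C, Eb, G arrange in thirds as A–C–Eb–G: an A half-diminished seventh chord.
The lowest note is A, the root of the chord, so this is root position (figured bass 7).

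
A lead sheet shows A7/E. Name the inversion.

second inversion

A7/E means A dominant seventh with E in the bass. E is the fifth of A dominant seventh (A–C#–E–G), so this is second inversion.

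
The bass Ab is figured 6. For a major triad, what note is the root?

Fb

The figures 6 mean the third of the chord is in the bass. If Ab is the third of a major triad, the root is Fb (chord tones Fb–Ab–Cb).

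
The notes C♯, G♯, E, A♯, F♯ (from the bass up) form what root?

The distinct letter names are C#, G#, E, A#, F#. Arranged as a stack of thirds they read F#–A#–C#–E–G#, so F# is the root (an F# dominant ninth chord).

F#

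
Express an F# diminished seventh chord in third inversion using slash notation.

F#dim7/Eb

Third inversion of F# diminished seventh has the seventh (Eb) in the bass. As a slash chord: F#dim7/Eb.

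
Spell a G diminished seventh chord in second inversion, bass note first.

The chord tones are G–Bb–Db–Fb. With the fifth (Db) lowest for second inversion: Db, Fb, G, Bb.

Db, Fb, G, Bb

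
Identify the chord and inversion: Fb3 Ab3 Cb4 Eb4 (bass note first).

Fb major seventh, root position

The pitch classes Fb, Ab, Cb, Eb arrange in thirds as Fb–Ab–Cb–Eb: an Fb major seventh chord.
Fb is the root of Fb major seventh; root in the bass means root position (figured bass 7).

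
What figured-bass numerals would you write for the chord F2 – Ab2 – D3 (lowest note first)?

6

The notes F, Ab, D stack in thirds as D–F–Ab — a D diminished triad. The bass F is the third, so this is first inversion: figured 6.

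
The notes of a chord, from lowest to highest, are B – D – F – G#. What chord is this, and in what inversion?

The distinct note names are B, D, F, G#. Stacked in thirds they read G#–B–D–F, which is a diminished seventh chord on G#.
With the third (B) in the bass, the chord is in first inversion (figured bass 6/5).

G# diminished seventh, first inversion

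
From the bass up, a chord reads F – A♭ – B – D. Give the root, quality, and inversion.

B diminished seventh, second inversion

Reducing to letter names: F, Ab, B, D. These stack in thirds as B–D–F–Ab — a B diminished seventh chord.
F is the fifth of B diminished seventh; fifth in the bass means second inversion (figured bass 4/3).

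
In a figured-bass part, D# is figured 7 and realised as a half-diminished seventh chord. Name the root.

The figures 7 mean the root of the chord is in the bass. If D# is the root of a half-diminished seventh chord, the root is D# (chord tones D#–F#–A–C#).

D#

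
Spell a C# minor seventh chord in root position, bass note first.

C#, E, G#, B

Spelling C# minor seventh: C#–E–G#–B. In root position the root is bass, giving C#, E, G#, B from the bottom.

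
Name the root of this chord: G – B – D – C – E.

C

Reordering G, B, D, C, E into stacked thirds gives C–E–G–B–D; the bottom of that stack, C, is the root.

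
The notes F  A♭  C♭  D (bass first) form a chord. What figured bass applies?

The notes F, Ab, Cb, D stack in thirds as D–F–Ab–Cb — a D diminished seventh chord. The bass F is the third, so this is first inversion: figured 6/5.

6/5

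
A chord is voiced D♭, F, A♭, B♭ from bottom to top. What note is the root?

Bb

The distinct letter names are Db, F, Ab, Bb. Arranged as a stack of thirds they read Bb–Db–F–Ab, so Bb is the root (a Bb minor seventh chord).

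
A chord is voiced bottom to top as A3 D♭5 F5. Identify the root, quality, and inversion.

Db augmented, second inversion

Reducing to letter names: A, Db, F. These stack in thirds as Db–F–A — a Db augmented triad.
A is the fifth of Db augmented; fifth in the bass means second inversion (figured bass 6/4).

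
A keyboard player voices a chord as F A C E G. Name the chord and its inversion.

F major ninth, root position

The pitch classes F, A, C, E, G arrange in thirds as F–A–C–E–G: an F major ninth chord.
With the root (F) in the bass, the chord is in root position.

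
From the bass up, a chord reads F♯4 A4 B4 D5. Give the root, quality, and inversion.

B minor seventh, second inversion

The distinct note names are F#, A, B, D. Stacked in thirds they read B–D–F#–A, which is a minor seventh chord on B.
F# is the fifth of B minor seventh; fifth in the bass means second inversion (figured bass 4/3).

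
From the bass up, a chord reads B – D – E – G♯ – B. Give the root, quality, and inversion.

E dominant seventh, second inversion

The pitch classes B, D, E, G# arrange in thirds as E–G#–B–D: an E dominant seventh chord.
With the fifth (B) in the bass, the chord is in second inversion (figured bass 4/3).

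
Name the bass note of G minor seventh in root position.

G

G minor seventh is G–Bb–D–F. Root position places the root in the bass: G.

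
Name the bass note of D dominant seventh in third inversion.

The seventh of D dominant seventh (D–F#–A–C) is C; that is the bass in third inversion.

C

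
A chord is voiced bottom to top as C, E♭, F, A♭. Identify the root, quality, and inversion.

F minor seventh, second inversion

The distinct note names are C, Eb, F, Ab. Stacked in thirds they read F–Ab–C–Eb, which is a minor seventh chord on F.
The lowest note is C, the fifth of the chord, so this is second inversion (figured bass 4/3).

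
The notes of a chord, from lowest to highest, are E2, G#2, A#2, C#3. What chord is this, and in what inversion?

A# half-diminished seventh, second inversion

The distinct note names are E, G#, A#, C#. Stacked in thirds they read A#–C#–E–G#, which is a half-diminished seventh chord on A#.
E is the fifth of A# half-diminished seventh; fifth in the bass means second inversion (figured bass 4/3).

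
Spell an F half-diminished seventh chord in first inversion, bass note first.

Spelling F half-diminished seventh: F–Ab–Cb–Eb. In first inversion the third is bass, giving Ab, Cb, Eb, F from the bottom.

Ab, Cb, Eb, F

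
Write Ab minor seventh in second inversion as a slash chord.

Abm7/Eb

Second inversion of Ab minor seventh has the fifth (Eb) in the bass. As a slash chord: Abm7/Eb.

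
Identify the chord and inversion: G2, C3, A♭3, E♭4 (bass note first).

Ab major seventh, third inversion

The distinct note names are G, C, Ab, Eb. Stacked in thirds they read Ab–C–Eb–G, which is a major seventh chord on Ab.
The lowest note is G, the seventh of the chord, so this is third inversion (figured bass 4/2).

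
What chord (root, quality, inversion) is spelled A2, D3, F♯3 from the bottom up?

The pitch classes A, D, F# arrange in thirds as D–F#–A: a D major triad.
With the fifth (A) in the bass, the chord is in second inversion (figured bass 6/4).

D major, second inversion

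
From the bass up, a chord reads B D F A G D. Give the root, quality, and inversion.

The pitch classes B, D, F, A, G arrange in thirds as G–B–D–F–A: a G dominant ninth chord.
B is the third of G dominant ninth; third in the bass means first inversion.

G dominant ninth, first inversion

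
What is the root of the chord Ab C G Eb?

Ab

The distinct letter names are Ab, C, G, Eb. Arranged as a stack of thirds they read Ab–C–Eb–G, so Ab is the root (an Ab major seventh chord).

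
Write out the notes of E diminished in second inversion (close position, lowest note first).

Spelling E diminished: E–G–Bb. In second inversion the fifth is bass, giving Bb, E, G from the bottom.

Bb, E, G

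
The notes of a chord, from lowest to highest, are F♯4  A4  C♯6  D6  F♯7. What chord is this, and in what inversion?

D major seventh, first inversion

Reducing to letter names: F#, A, C#, D. These stack in thirds as D–F#–A–C# — a D major seventh chord.
F# is the third of D major seventh; third in the bass means first inversion (figured bass 6/5).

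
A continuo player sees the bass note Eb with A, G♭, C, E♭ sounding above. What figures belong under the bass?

The notes Eb, A, Gb, C stack in thirds as A–C–Eb–Gb — an A diminished seventh chord. The bass Eb is the fifth, so this is second inversion: figured 4/3.

4/3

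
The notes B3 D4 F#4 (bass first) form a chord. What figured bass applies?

The notes B, D, F# stack in thirds as B–D–F# — a B minor triad. The bass B is the root, so this is root position: figured 5/3.

5/3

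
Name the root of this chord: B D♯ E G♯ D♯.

E

Reordering B, D#, E, G# into stacked thirds gives E–G#–B–D#; the bottom of that stack, E, is the root.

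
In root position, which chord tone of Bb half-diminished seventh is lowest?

In root position the root is lowest. For Bb half-diminished seventh (Bb–Db–Fb–Ab) that is Bb.

Bb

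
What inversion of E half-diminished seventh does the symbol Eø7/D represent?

Eø7/D means E half-diminished seventh with D in the bass. D is the seventh of E half-diminished seventh (E–G–Bb–D), so this is third inversion.

third inversion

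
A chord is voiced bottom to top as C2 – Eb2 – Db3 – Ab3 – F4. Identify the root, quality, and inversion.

Db major ninth, third inversion

The distinct note names are C, Eb, Db, Ab, F. Stacked in thirds they read Db–F–Ab–C–Eb, which is a major ninth chord on Db.
C is the seventh of Db major ninth; seventh in the bass means third inversion.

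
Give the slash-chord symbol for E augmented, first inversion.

First inversion of E augmented has the third (G#) in the bass. As a slash chord: Eaug/G#.

Eaug/G#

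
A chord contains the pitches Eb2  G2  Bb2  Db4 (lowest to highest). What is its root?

Eb

The distinct letter names are Eb, G, Bb, Db. Arranged as a stack of thirds they read Eb–G–Bb–Db, so Eb is the root (an Eb dominant seventh chord).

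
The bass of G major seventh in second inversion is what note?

D

The fifth of G major seventh (G–B–D–F#) is D; that is the bass in second inversion.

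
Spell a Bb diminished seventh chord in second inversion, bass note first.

The chord tones are Bb–Db–Fb–Abb. With the fifth (Fb) lowest for second inversion: Fb, Abb, Bb, Db.

Fb, Abb, Bb, Db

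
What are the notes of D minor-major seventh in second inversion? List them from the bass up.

Spelling D minor-major seventh: D–F–A–C#. In second inversion the fifth is bass, giving A, C#, D, F from the bottom.

A, C#, D, F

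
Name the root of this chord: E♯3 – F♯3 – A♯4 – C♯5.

Reordering E#, F#, A#, C# into stacked thirds gives F#–A#–C#–E#; the bottom of that stack, F#, is the root.

F#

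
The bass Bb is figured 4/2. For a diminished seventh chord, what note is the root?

C#

The figures 4/2 mean the seventh of the chord is in the bass. If Bb is the seventh of a diminished seventh chord, the root is C# (chord tones C#–E–G–Bb).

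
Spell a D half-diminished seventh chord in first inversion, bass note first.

The chord tones are D–F–Ab–C. With the third (F) lowest for first inversion: F, Ab, C, D.

F, Ab, C, D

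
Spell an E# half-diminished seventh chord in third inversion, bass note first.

The chord tones are E#–G#–B–D#. With the seventh (D#) lowest for third inversion: D#, E#, G#, B.

D#, E#, G#, B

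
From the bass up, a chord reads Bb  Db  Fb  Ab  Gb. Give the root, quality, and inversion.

Reducing to letter names: Bb, Db, Fb, Ab, Gb. These stack in thirds as Gb–Bb–Db–Fb–Ab — a Gb dominant ninth chord.
With the third (Bb) in the bass, the chord is in first inversion.

Gb dominant ninth, first inversion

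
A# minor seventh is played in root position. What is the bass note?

A#

A# minor seventh is A#–C#–E#–G#. Root position places the root in the bass: A#.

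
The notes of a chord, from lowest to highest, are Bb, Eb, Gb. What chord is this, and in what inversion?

The distinct note names are Bb, Eb, Gb. Stacked in thirds they read Eb–Gb–Bb, which is a minor triad on Eb.
The lowest note is Bb, the fifth of the chord, so this is second inversion (figured bass 6/4).

Eb minor, second inversion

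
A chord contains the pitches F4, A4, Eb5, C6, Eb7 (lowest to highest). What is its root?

F

The distinct letter names are F, A, Eb, C. Arranged as a stack of thirds they read F–A–C–Eb, so F is the root (an F dominant seventh chord).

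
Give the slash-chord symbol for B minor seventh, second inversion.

Bm7/F#

Second inversion of B minor seventh has the fifth (F#) in the bass. As a slash chord: Bm7/F#.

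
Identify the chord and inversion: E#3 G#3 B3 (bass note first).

E# diminished, root position

Reducing to letter names: E#, G#, B. These stack in thirds as E#–G#–B — an E# diminished triad.
E# is the root of E# diminished; root in the bass means root position (figured bass 5/3).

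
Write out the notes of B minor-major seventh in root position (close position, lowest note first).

Spelling B minor-major seventh: B–D–F#–A#. In root position the root is bass, giving B, D, F#, A# from the bottom.

B, D, F#, A#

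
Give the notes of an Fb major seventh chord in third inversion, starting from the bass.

Spelling Fb major seventh: Fb–Ab–Cb–Eb. In third inversion the seventh is bass, giving Eb, Fb, Ab, Cb from the bottom.

Eb, Fb, Ab, Cb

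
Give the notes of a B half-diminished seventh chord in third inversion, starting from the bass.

B half-diminished seventh is B–D–F–A. Third inversion puts the seventh (A) in the bass, with the remaining tones above: A, B, D, F.

A, B, D, F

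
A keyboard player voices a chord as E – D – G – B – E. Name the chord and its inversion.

Reducing to letter names: E, D, G, B. These stack in thirds as E–G–B–D — an E minor seventh chord.
E is the root of E minor seventh; root in the bass means root position (figured bass 7).

E minor seventh, root position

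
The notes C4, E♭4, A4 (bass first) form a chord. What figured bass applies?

6

The notes C, Eb, A stack in thirds as A–C–Eb — an A diminished triad. The bass C is the third, so this is first inversion: figured 6.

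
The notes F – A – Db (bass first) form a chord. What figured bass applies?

The notes F, A, Db stack in thirds as Db–F–A — a Db augmented triad. The bass F is the third, so this is first inversion: figured 6.

6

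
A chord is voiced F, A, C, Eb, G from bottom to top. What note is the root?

The distinct letter names are F, A, C, Eb, G. Arranged as a stack of thirds they read F–A–C–Eb–G, so F is the root (an F dominant ninth chord).

F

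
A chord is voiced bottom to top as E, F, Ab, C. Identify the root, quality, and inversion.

F minor-major seventh, third inversion

The pitch classes E, F, Ab, C arrange in thirds as F–Ab–C–E: an F minor-major seventh chord.
The lowest note is E, the seventh of the chord, so this is third inversion (figured bass 4/2).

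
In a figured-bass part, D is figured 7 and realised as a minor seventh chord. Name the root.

D

The figures 7 mean the root of the chord is in the bass. If D is the root of a minor seventh chord, the root is D (chord tones D–F–A–C).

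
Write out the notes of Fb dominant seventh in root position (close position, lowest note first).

The chord tones are Fb–Ab–Cb–Ebb. With the root (Fb) lowest for root position: Fb, Ab, Cb, Ebb.

Fb, Ab, Cb, Ebb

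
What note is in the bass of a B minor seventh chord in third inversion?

In third inversion the seventh is lowest. For B minor seventh (B–D–F#–A) that is A.

A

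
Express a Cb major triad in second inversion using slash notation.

Second inversion of Cb major has the fifth (Gb) in the bass. As a slash chord: Cb/Gb.

Cb/Gb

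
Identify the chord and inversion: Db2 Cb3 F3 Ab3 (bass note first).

Db dominant seventh, root position

The distinct note names are Db, Cb, F, Ab. Stacked in thirds they read Db–F–Ab–Cb, which is a dominant seventh chord on Db.
Db is the root of Db dominant seventh; root in the bass means root position (figured bass 7).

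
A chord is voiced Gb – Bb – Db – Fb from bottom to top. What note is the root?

The distinct letter names are Gb, Bb, Db, Fb. Arranged as a stack of thirds they read Gb–Bb–Db–Fb, so Gb is the root (a Gb dominant seventh chord).

Gb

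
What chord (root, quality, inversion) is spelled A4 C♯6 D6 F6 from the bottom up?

D minor-major seventh, second inversion

The distinct note names are A, C#, D, F. Stacked in thirds they read D–F–A–C#, which is a minor-major seventh chord on D.
The lowest note is A, the fifth of the chord, so this is second inversion (figured bass 4/3).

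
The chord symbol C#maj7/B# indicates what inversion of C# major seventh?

C#maj7/B# means C# major seventh with B# in the bass. B# is the seventh of C# major seventh (C#–E#–G#–B#), so this is third inversion.

third inversion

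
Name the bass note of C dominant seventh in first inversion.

E

The third of C dominant seventh (C–E–G–Bb) is E; that is the bass in first inversion.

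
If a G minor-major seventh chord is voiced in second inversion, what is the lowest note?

D

In second inversion the fifth is lowest. For G minor-major seventh (G–Bb–D–F#) that is D.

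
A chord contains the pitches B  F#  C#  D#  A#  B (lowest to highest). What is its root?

B, F#, C#, D#, A# are the tones of a B major ninth chord (B–D#–F#–A#–C#), making B the root.

B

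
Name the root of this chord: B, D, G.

Reordering B, D, G into stacked thirds gives G–B–D; the bottom of that stack, G, is the root.

G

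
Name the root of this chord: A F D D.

D

A, F, D are the tones of a D minor triad (D–F–A), making D the root.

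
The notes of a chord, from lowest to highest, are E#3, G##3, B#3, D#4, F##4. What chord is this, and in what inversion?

E# dominant ninth, root position

Reducing to letter names: E#, G##, B#, D#, F##. These stack in thirds as E#–G##–B#–D#–F## — an E# dominant ninth chord.
E# is the root of E# dominant ninth; root in the bass means root position.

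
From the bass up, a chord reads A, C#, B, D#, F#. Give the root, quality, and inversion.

Reducing to letter names: A, C#, B, D#, F#. These stack in thirds as B–D#–F#–A–C# — a B dominant ninth chord.
A is the seventh of B dominant ninth; seventh in the bass means third inversion.

B dominant ninth, third inversion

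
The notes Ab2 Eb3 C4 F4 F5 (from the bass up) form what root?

Reordering Ab, Eb, C, F into stacked thirds gives F–Ab–C–Eb; the bottom of that stack, F, is the root.

F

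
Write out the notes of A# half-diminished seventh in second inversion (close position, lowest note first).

The chord tones are A#–C#–E–G#. With the fifth (E) lowest for second inversion: E, G#, A#, C#.

E, G#, A#, C#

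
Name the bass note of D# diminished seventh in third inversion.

C

In third inversion the seventh is lowest. For D# diminished seventh (D#–F#–A–C) that is C.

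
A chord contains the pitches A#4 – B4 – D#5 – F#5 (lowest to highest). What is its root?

A#, B, D#, F# are the tones of a B major seventh chord (B–D#–F#–A#), making B the root.

B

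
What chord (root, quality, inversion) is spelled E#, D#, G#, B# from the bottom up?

E# minor seventh, root position

Reducing to letter names: E#, D#, G#, B#. These stack in thirds as E#–G#–B#–D# — an E# minor seventh chord.
E# is the root of E# minor seventh; root in the bass means root position (figured bass 7).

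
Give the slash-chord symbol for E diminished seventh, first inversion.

Edim7/G

First inversion of E diminished seventh has the third (G) in the bass. As a slash chord: Edim7/G.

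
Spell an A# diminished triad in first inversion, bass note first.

A# diminished is A#–C#–E. First inversion puts the third (C#) in the bass, with the remaining tones above: C#, E, A#.

C#, E, A#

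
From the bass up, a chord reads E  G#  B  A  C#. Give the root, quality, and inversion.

A major ninth, second inversion

Reducing to letter names: E, G#, B, A, C#. These stack in thirds as A–C#–E–G#–B — an A major ninth chord.
With the fifth (E) in the bass, the chord is in second inversion.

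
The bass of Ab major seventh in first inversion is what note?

C

In first inversion the third is lowest. For Ab major seventh (Ab–C–Eb–G) that is C.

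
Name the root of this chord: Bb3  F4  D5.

Bb

The distinct letter names are Bb, F, D. Arranged as a stack of thirds they read Bb–D–F, so Bb is the root (a Bb major triad).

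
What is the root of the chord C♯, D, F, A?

D

Reordering C#, D, F, A into stacked thirds gives D–F–A–C#; the bottom of that stack, D, is the root.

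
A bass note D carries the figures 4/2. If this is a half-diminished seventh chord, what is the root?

The figures 4/2 mean the seventh of the chord is in the bass. If D is the seventh of a half-diminished seventh chord, the root is E (chord tones E–G–Bb–D).

E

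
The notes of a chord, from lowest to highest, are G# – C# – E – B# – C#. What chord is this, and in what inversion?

The distinct note names are G#, C#, E, B#. Stacked in thirds they read C#–E–G#–B#, which is a minor-major seventh chord on C#.
The lowest note is G#, the fifth of the chord, so this is second inversion (figured bass 4/3).

C# minor-major seventh, second inversion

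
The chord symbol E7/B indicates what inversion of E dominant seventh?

E7/B means E dominant seventh with B in the bass. B is the fifth of E dominant seventh (E–G#–B–D), so this is second inversion.

second inversion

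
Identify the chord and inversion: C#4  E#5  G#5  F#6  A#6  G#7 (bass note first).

F# major ninth, second inversion

The pitch classes C#, E#, G#, F#, A# arrange in thirds as F#–A#–C#–E#–G#: an F# major ninth chord.
With the fifth (C#) in the bass, the chord is in second inversion.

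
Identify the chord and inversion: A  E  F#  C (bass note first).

F# half-diminished seventh, first inversion

The pitch classes A, E, F#, C arrange in thirds as F#–A–C–E: an F# half-diminished seventh chord.
A is the third of F# half-diminished seventh; third in the bass means first inversion (figured bass 6/5).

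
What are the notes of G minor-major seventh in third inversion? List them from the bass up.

F#, G, Bb, D

Spelling G minor-major seventh: G–Bb–D–F#. In third inversion the seventh is bass, giving F#, G, Bb, D from the bottom.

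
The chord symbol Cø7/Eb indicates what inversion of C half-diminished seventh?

Cø7/Eb means C half-diminished seventh with Eb in the bass. Eb is the third of C half-diminished seventh (C–Eb–Gb–Bb), so this is first inversion.

first inversion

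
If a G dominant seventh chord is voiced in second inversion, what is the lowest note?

The fifth of G dominant seventh (G–B–D–F) is D; that is the bass in second inversion.

D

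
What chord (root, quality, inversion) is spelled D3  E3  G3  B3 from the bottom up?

E minor seventh, third inversion

The pitch classes D, E, G, B arrange in thirds as E–G–B–D: an E minor seventh chord.
With the seventh (D) in the bass, the chord is in third inversion (figured bass 4/2).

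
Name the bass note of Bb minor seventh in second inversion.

F

Bb minor seventh is Bb–Db–F–Ab. Second inversion places the fifth in the bass: F.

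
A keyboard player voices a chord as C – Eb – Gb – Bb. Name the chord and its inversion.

The distinct note names are C, Eb, Gb, Bb. Stacked in thirds they read C–Eb–Gb–Bb, which is a half-diminished seventh chord on C.
C is the root of C half-diminished seventh; root in the bass means root position (figured bass 7).

C half-diminished seventh, root position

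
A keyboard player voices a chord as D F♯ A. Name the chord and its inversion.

D major, root position

The distinct note names are D, F#, A. Stacked in thirds they read D–F#–A, which is a major triad on D.
With the root (D) in the bass, the chord is in root position (figured bass 5/3).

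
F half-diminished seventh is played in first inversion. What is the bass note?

Ab

The third of F half-diminished seventh (F–Ab–Cb–Eb) is Ab; that is the bass in first inversion.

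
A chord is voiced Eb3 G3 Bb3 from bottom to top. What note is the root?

Eb

Eb, G, Bb are the tones of an Eb major triad (Eb–G–Bb), making Eb the root.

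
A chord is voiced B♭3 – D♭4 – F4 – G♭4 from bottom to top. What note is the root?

The distinct letter names are Bb, Db, F, Gb. Arranged as a stack of thirds they read Gb–Bb–Db–F, so Gb is the root (a Gb major seventh chord).

Gb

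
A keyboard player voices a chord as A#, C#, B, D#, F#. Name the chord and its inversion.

B major ninth, third inversion

The distinct note names are A#, C#, B, D#, F#. Stacked in thirds they read B–D#–F#–A#–C#, which is a major ninth chord on B.
With the seventh (A#) in the bass, the chord is in third inversion.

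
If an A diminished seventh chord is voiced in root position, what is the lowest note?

A

The root of A diminished seventh (A–C–Eb–Gb) is A; that is the bass in root position.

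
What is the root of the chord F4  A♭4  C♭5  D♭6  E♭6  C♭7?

F, Ab, Cb, Db, Eb are the tones of a Db dominant ninth chord (Db–F–Ab–Cb–Eb), making Db the root.

Db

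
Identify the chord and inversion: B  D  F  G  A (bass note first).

The pitch classes B, D, F, G, A arrange in thirds as G–B–D–F–A: a G dominant ninth chord.
B is the third of G dominant ninth; third in the bass means first inversion.

G dominant ninth, first inversion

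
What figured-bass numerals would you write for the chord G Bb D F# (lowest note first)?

The notes G, Bb, D, F# stack in thirds as G–Bb–D–F# — a G minor-major seventh chord. The bass G is the root, so this is root position: figured 7.

7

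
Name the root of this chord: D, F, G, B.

G

The distinct letter names are D, F, G, B. Arranged as a stack of thirds they read G–B–D–F, so G is the root (a G dominant seventh chord).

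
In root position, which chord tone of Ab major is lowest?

Ab major is Ab–C–Eb. Root position places the root in the bass: Ab.

Ab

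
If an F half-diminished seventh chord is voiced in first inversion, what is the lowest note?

The third of F half-diminished seventh (F–Ab–Cb–Eb) is Ab; that is the bass in first inversion.

Ab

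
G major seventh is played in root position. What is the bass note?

G

The root of G major seventh (G–B–D–F#) is G; that is the bass in root position.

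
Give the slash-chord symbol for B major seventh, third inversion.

Bmaj7/A#

Third inversion of B major seventh has the seventh (A#) in the bass. As a slash chord: Bmaj7/A#.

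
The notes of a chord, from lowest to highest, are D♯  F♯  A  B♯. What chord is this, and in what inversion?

B# diminished seventh, first inversion

The distinct note names are D#, F#, A, B#. Stacked in thirds they read B#–D#–F#–A, which is a diminished seventh chord on B#.
With the third (D#) in the bass, the chord is in first inversion (figured bass 6/5).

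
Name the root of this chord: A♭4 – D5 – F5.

D

Reordering Ab, D, F into stacked thirds gives D–F–Ab; the bottom of that stack, D, is the root.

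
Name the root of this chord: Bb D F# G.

Reordering Bb, D, F#, G into stacked thirds gives G–Bb–D–F#; the bottom of that stack, G, is the root.

G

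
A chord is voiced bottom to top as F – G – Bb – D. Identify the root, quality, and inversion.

G minor seventh, third inversion

The pitch classes F, G, Bb, D arrange in thirds as G–Bb–D–F: a G minor seventh chord.
F is the seventh of G minor seventh; seventh in the bass means third inversion (figured bass 4/2).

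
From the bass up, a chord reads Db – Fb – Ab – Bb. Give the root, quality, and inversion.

The distinct note names are Db, Fb, Ab, Bb. Stacked in thirds they read Bb–Db–Fb–Ab, which is a half-diminished seventh chord on Bb.
Db is the third of Bb half-diminished seventh; third in the bass means first inversion (figured bass 6/5).

Bb half-diminished seventh, first inversion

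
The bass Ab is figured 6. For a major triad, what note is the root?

The figures 6 mean the third of the chord is in the bass. If Ab is the third of a major triad, the root is Fb (chord tones Fb–Ab–Cb).

Fb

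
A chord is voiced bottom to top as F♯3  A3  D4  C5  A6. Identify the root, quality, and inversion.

The distinct note names are F#, A, D, C. Stacked in thirds they read D–F#–A–C, which is a dominant seventh chord on D.
With the third (F#) in the bass, the chord is in first inversion (figured bass 6/5).

D dominant seventh, first inversion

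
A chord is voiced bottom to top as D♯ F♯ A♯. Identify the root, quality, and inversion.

The pitch classes D#, F#, A# arrange in thirds as D#–F#–A#: a D# minor triad.
With the root (D#) in the bass, the chord is in root position (figured bass 5/3).

D# minor, root position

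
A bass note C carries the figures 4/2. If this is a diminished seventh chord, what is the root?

D#

The figures 4/2 mean the seventh of the chord is in the bass. If C is the seventh of a diminished seventh chord, the root is D# (chord tones D#–F#–A–C).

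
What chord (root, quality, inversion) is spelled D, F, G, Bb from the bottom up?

G minor seventh, second inversion

Reducing to letter names: D, F, G, Bb. These stack in thirds as G–Bb–D–F — a G minor seventh chord.
With the fifth (D) in the bass, the chord is in second inversion (figured bass 4/3).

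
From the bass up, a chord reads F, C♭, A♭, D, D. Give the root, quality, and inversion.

D diminished seventh, first inversion

The pitch classes F, Cb, Ab, D arrange in thirds as D–F–Ab–Cb: a D diminished seventh chord.
The lowest note is F, the third of the chord, so this is first inversion (figured bass 6/5).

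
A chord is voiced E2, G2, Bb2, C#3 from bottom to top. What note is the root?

The distinct letter names are E, G, Bb, C#. Arranged as a stack of thirds they read C#–E–G–Bb, so C# is the root (a C# diminished seventh chord).

C#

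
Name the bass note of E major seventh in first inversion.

G#

The third of E major seventh (E–G#–B–D#) is G#; that is the bass in first inversion.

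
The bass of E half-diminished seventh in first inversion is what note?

G

In first inversion the third is lowest. For E half-diminished seventh (E–G–Bb–D) that is G.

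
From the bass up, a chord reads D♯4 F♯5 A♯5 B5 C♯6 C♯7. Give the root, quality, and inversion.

The distinct note names are D#, F#, A#, B, C#. Stacked in thirds they read B–D#–F#–A#–C#, which is a major ninth chord on B.
With the third (D#) in the bass, the chord is in first inversion.

B major ninth, first inversion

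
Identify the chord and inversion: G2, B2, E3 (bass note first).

E minor, first inversion

The pitch classes G, B, E arrange in thirds as E–G–B: an E minor triad.
With the third (G) in the bass, the chord is in first inversion (figured bass 6).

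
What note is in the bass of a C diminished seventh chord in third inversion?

Bbb

The seventh of C diminished seventh (C–Eb–Gb–Bbb) is Bbb; that is the bass in third inversion.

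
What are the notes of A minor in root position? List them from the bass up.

The chord tones are A–C–E. With the root (A) lowest for root position: A, C, E.

A, C, E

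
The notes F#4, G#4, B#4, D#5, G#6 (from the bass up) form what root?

G#

F#, G#, B#, D# are the tones of a G# dominant seventh chord (G#–B#–D#–F#), making G# the root.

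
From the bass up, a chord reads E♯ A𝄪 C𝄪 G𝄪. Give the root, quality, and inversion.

The distinct note names are E#, A##, C##, G##. Stacked in thirds they read A##–C##–E#–G##, which is a half-diminished seventh chord on A##.
E# is the fifth of A## half-diminished seventh; fifth in the bass means second inversion (figured bass 4/3).

A## half-diminished seventh, second inversion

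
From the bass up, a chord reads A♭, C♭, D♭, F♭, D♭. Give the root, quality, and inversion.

The distinct note names are Ab, Cb, Db, Fb. Stacked in thirds they read Db–Fb–Ab–Cb, which is a minor seventh chord on Db.
Ab is the fifth of Db minor seventh; fifth in the bass means second inversion (figured bass 4/3).

Db minor seventh, second inversion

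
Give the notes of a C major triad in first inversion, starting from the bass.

C major is C–E–G. First inversion puts the third (E) in the bass, with the remaining tones above: E, G, C.

E, G, C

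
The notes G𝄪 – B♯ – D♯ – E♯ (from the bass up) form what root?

E#

The distinct letter names are G##, B#, D#, E#. Arranged as a stack of thirds they read E#–G##–B#–D#, so E# is the root (an E# dominant seventh chord).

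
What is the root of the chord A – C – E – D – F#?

Reordering A, C, E, D, F# into stacked thirds gives D–F#–A–C–E; the bottom of that stack, D, is the root.

D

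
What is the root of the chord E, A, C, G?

Reordering E, A, C, G into stacked thirds gives A–C–E–G; the bottom of that stack, A, is the root.

A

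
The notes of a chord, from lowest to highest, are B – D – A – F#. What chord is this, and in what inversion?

Reducing to letter names: B, D, A, F#. These stack in thirds as B–D–F#–A — a B minor seventh chord.
B is the root of B minor seventh; root in the bass means root position (figured bass 7).

B minor seventh, root position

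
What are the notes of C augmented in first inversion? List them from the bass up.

The chord tones are C–E–G#. With the third (E) lowest for first inversion: E, G#, C.

E, G#, C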